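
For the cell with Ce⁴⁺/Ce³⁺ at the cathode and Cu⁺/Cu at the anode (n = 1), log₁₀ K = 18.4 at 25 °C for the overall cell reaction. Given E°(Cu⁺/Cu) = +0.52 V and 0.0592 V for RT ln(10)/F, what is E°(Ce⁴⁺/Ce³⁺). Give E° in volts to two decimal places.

+1.61 V

E°cell = (0.0592/n)·log K = (0.0592/1)(18.4) = +1.089 V.
Since Ce⁴⁺/Ce³⁺ is the cathode and Cu⁺/Cu the anode, E°cell = E°(Ce⁴⁺/Ce³⁺) − E°(Cu⁺/Cu).
So E°(Ce⁴⁺/Ce³⁺) = E°cell + E°(Cu⁺/Cu) = +1.089 + (+0.52) = +1.61 V.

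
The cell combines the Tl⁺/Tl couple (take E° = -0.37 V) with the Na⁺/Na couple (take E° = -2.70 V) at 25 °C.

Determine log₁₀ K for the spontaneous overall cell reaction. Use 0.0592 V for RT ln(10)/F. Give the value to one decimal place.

Cathode: Tl⁺/Tl; anode: Na⁺/Na. E°cell = +2.33 V, n = 1.
log K = nE°cell / 0.0592 = (1)(+2.33) / 0.0592 = 39.4.

39.4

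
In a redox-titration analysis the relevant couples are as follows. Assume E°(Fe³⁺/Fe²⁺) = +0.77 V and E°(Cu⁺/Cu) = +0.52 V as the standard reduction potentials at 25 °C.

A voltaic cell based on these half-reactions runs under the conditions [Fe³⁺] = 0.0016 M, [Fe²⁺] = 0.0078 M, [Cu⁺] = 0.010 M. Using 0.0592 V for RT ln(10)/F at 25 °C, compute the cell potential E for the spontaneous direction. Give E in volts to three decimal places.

Fe³⁺/Fe²⁺ is the cathode (higher E°), Cu⁺/Cu the anode: E°cell = +0.77 − (+0.52) = +0.25 V, n = 1.
Overall: Fe³⁺(aq) + Cu(s) → Fe²⁺(aq) + Cu⁺(aq)
Q = [Fe²⁺]·[Cu⁺] / ([Fe³⁺]); log Q = -1.312.
E = E° − (0.0592/n) log Q = +0.25 − (0.0592/1)(-1.312) = +0.328 V.

+0.328 V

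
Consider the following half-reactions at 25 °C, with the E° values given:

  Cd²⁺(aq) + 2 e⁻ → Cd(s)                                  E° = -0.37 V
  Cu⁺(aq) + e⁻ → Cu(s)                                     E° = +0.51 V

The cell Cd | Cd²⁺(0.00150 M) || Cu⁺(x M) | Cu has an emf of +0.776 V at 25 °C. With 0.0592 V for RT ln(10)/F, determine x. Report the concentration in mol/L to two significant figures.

0.00068 M

Cu⁺/Cu is the cathode, Cd²⁺/Cd the anode: E°cell = +0.88 V, n = 2.
Overall reaction: 2 Cu⁺(aq) + Cd(s) → 2 Cu(s) + Cd²⁺(aq); Q = [Cd²⁺]^1/[Cu⁺]^2.
From E = E° − (0.0592/n) log Q: log Q = (E° − E)·n/0.0592 = (+0.88 − (+0.776))·2/0.0592 = 3.5135.
So 2·log[Cu⁺] = 1·log(0.0015) − log Q = -2.8239 − (3.5135) = -6.3374; log[Cu⁺] = -6.3374 / 2 = -3.1687; [Cu⁺] = 10^(-3.1687) ≈ 0.00068 M.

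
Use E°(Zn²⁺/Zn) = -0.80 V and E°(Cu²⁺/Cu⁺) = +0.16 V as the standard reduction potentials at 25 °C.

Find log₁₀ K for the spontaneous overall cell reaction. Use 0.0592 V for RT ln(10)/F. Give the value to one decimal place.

32.4

Cathode: Cu²⁺/Cu⁺; anode: Zn²⁺/Zn. E°cell = +0.96 V, n = 2.
log K = nE°cell / 0.0592 = (2)(+0.96) / 0.0592 = 32.4.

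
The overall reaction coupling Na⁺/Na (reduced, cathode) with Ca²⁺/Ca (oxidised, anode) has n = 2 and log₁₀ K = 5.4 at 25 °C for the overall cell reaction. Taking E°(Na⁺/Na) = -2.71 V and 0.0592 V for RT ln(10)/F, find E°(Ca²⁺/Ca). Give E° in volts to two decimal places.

-2.87 V

E°cell = (0.0592/n)·log K = (0.0592/2)(5.4) = +0.160 V.
Since Na⁺/Na is the cathode and Ca²⁺/Ca the anode, E°cell = E°(Na⁺/Na) − E°(Ca²⁺/Ca).
So E°(Ca²⁺/Ca) = E°(Na⁺/Na) − E°cell = (-2.71) − (+0.160) = -2.87 V.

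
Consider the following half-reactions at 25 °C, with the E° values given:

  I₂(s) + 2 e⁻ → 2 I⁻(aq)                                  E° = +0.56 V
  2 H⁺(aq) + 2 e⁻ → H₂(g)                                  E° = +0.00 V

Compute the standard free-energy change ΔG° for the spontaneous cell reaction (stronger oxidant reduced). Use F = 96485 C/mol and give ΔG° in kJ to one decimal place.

I₂/I⁻ (E° = +0.56 V) is the cathode; H⁺/H₂ (E° = +0.00 V) is the anode, so E°cell = +0.56 V.
Balancing electrons gives n = 2 (lcm of 2 and 2).
ΔG° = −nFE° = −(2)(96485)(+0.56) = -108,063 J = -108.1 kJ.

-108.1 kJ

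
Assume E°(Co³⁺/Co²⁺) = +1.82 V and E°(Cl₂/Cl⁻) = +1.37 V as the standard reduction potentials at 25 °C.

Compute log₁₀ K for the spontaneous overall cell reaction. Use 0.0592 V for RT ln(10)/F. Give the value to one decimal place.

Cathode: Co³⁺/Co²⁺; anode: Cl₂/Cl⁻. E°cell = +0.45 V, n = 2.
log K = nE°cell / 0.0592 = (2)(+0.45) / 0.0592 = 15.2.

15.2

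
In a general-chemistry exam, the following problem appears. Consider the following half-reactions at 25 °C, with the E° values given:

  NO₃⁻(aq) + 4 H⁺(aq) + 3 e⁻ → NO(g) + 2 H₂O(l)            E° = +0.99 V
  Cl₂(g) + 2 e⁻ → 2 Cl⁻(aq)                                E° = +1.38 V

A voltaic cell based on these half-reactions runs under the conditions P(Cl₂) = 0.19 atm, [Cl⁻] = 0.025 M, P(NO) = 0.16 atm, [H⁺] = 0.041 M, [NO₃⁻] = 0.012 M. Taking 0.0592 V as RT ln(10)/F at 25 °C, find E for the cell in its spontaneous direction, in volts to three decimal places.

Cl₂/Cl⁻ is the cathode (higher E°), NO₃⁻/NO the anode: E°cell = +1.38 − (+0.99) = +0.39 V, n = 6.
Overall: 3 Cl₂(g) + 2 NO(g) + 4 H₂O(l) → 6 Cl⁻(aq) + 2 NO₃⁻(aq) + 8 H⁺(aq)
Q = [Cl⁻]^6·[NO₃⁻]^2·[H⁺]^8 / (P(Cl₂)^3·P(NO)^2); log Q = -20.796.
E = E° − (0.0592/n) log Q = +0.39 − (0.0592/6)(-20.796) = +0.595 V.

+0.595 V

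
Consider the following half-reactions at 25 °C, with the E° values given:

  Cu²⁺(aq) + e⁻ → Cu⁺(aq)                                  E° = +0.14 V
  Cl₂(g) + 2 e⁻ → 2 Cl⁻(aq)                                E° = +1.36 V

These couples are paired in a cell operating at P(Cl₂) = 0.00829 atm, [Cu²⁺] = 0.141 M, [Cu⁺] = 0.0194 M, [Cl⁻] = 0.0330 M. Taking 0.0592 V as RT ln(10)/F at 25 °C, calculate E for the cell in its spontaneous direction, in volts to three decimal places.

Cl₂/Cl⁻ is the cathode (higher E°), Cu²⁺/Cu⁺ the anode: E°cell = +1.36 − (+0.14) = +1.22 V, n = 2.
Overall: Cl₂(g) + 2 Cu⁺(aq) → 2 Cl⁻(aq) + 2 Cu²⁺(aq)
Q = [Cl⁻]^2·[Cu²⁺]^2 / (P(Cl₂)·[Cu⁺]^2); log Q = 0.841.
E = E° − (0.0592/n) log Q = +1.22 − (0.0592/2)(0.841) = +1.195 V.

+1.195 V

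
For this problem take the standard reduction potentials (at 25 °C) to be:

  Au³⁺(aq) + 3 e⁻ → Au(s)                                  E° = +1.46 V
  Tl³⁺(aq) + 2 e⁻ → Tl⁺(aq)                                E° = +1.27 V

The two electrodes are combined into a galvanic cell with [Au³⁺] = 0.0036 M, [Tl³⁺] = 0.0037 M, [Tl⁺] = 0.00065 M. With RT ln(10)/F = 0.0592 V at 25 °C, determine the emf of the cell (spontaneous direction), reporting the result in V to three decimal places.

+0.119 V

Au³⁺/Au is the cathode (higher E°), Tl³⁺/Tl⁺ the anode: E°cell = +1.46 − (+1.27) = +0.19 V, n = 6.
Overall: 2 Au³⁺(aq) + 3 Tl⁺(aq) → 2 Au(s) + 3 Tl³⁺(aq)
Q = [Tl³⁺]^3 / ([Au³⁺]^2·[Tl⁺]^3); log Q = 7.153.
E = E° − (0.0592/n) log Q = +0.19 − (0.0592/6)(7.153) = +0.119 V.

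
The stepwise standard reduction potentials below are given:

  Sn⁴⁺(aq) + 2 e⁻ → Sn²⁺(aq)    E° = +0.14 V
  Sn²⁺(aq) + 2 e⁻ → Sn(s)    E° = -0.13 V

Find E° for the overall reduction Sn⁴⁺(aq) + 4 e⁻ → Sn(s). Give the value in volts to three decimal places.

+0.005 V

Standard free energies of sequential steps add: ΔG°₃ = ΔG°₁ + ΔG°₂, so n₃E°₃ = n₁E°₁ + n₂E°₂.
E°₃ = (2×+0.14 + 2×-0.13) / 4 = (+0.020) / 4 = +0.005 V.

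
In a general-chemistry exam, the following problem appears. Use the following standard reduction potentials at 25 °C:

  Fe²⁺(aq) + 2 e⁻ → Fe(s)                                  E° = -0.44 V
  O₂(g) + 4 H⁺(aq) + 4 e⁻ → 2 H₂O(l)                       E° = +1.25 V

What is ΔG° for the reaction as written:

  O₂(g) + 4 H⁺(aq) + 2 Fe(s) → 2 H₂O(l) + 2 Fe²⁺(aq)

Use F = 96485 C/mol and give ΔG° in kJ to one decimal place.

-652.2 kJ

As written, O₂/H₂O is reduced (cathode) and Fe²⁺/Fe is oxidised (anode), so E°cell = (+1.25) − (-0.44) = +1.69 V.
Balancing electrons gives n = 4.
ΔG° = −nFE° = −(4)(96485)(+1.69) = -652,239 J = -652.2 kJ.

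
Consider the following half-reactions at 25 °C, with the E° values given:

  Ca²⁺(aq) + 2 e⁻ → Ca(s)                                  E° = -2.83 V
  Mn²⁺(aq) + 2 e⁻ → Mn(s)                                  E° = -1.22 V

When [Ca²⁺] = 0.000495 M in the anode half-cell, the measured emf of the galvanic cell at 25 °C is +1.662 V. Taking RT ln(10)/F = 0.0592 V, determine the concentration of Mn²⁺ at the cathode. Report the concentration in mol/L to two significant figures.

0.028 M

Mn²⁺/Mn is the cathode, Ca²⁺/Ca the anode: E°cell = +1.61 V, n = 2.
Overall reaction: Mn²⁺(aq) + Ca(s) → Mn(s) + Ca²⁺(aq); Q = [Ca²⁺]^1/[Mn²⁺]^1.
From E = E° − (0.0592/n) log Q: log Q = (E° − E)·n/0.0592 = (+1.61 − (+1.662))·2/0.0592 = -1.7568.
So 1·log[Mn²⁺] = 1·log(0.000495) − log Q = -3.3054 − (-1.7568) = -1.5486; [Mn²⁺] = 10^(-1.5486) ≈ 0.028 M.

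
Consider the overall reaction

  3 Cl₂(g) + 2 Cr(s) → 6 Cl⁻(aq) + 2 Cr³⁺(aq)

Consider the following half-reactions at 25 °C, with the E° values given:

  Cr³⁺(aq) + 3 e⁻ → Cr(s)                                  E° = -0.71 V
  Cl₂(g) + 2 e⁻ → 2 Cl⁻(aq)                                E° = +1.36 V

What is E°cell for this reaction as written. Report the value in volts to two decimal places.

The Cl₂/Cl⁻ couple has the higher reduction potential, so it is the cathode; Cr³⁺/Cr is oxidised at the anode.
E°cell = E°(cathode) − E°(anode) = (+1.36) − (-0.71) = +2.07 V.
Since E°cell > 0, the reaction is spontaneous under standard conditions.

+2.07 V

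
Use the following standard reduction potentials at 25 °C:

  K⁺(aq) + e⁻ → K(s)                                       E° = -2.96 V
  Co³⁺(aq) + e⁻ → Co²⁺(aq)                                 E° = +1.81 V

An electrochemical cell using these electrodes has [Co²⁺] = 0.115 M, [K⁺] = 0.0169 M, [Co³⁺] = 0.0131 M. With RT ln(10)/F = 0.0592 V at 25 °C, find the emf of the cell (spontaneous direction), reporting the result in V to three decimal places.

Co³⁺/Co²⁺ is the cathode (higher E°), K⁺/K the anode: E°cell = +1.81 − (-2.96) = +4.77 V, n = 1.
Overall: Co³⁺(aq) + K(s) → Co²⁺(aq) + K⁺(aq)
Q = [Co²⁺]·[K⁺] / ([Co³⁺]); log Q = -0.829.
E = E° − (0.0592/n) log Q = +4.77 − (0.0592/1)(-0.829) = +4.819 V.

+4.819 V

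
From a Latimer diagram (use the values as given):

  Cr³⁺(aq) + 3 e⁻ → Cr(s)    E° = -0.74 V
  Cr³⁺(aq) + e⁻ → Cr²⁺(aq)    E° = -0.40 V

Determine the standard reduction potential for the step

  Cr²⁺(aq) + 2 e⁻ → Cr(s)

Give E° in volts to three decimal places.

Sequential free energies add, so n₃E°₃ = n₁E°₁ + n₂E°₂.
With n₃ = 3, and the known step contributing 1×(-0.40) V, the unknown satisfies 2·E° = 3×(-0.74) − 1×(-0.40) = -1.820.
E° = -1.820 / 2 = -0.910 V.

-0.910 V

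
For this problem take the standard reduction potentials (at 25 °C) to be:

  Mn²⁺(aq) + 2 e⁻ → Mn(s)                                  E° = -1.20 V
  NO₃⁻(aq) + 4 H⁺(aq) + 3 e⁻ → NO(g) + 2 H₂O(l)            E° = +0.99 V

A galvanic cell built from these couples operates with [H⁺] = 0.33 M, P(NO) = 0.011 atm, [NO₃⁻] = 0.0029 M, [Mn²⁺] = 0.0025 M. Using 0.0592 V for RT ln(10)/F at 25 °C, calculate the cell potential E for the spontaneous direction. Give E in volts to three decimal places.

NO₃⁻/NO is the cathode (higher E°), Mn²⁺/Mn the anode: E°cell = +0.99 − (-1.20) = +2.19 V, n = 6.
Overall: 2 NO₃⁻(aq) + 8 H⁺(aq) + 3 Mn(s) → 2 NO(g) + 4 H₂O(l) + 3 Mn²⁺(aq)
Q = P(NO)^2·[Mn²⁺]^3 / ([NO₃⁻]^2·[H⁺]^8); log Q = -2.796.
E = E° − (0.0592/n) log Q = +2.19 − (0.0592/6)(-2.796) = +2.218 V.

+2.218 V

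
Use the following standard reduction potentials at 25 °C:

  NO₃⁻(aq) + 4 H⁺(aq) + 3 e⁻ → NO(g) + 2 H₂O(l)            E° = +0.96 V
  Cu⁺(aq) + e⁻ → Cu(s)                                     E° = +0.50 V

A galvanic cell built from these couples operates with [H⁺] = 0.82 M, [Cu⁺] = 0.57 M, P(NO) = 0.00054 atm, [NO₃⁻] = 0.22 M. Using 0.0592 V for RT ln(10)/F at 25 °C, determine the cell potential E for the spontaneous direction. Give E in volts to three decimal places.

NO₃⁻/NO is the cathode (higher E°), Cu⁺/Cu the anode: E°cell = +0.96 − (+0.50) = +0.46 V, n = 3.
Overall: NO₃⁻(aq) + 4 H⁺(aq) + 3 Cu(s) → NO(g) + 2 H₂O(l) + 3 Cu⁺(aq)
Q = P(NO)·[Cu⁺]^3 / ([NO₃⁻]·[H⁺]^4); log Q = -2.998.
E = E° − (0.0592/n) log Q = +0.46 − (0.0592/3)(-2.998) = +0.519 V.

+0.519 V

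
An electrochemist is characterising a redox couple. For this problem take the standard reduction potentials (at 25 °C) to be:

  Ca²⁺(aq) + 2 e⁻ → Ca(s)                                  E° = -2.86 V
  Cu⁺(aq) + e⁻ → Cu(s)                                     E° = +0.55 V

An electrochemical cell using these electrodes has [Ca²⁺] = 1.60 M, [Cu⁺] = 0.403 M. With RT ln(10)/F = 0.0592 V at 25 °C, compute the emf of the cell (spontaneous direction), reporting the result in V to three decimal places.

+3.381 V

Cu⁺/Cu is the cathode (higher E°), Ca²⁺/Ca the anode: E°cell = +0.55 − (-2.86) = +3.41 V, n = 2.
Overall: 2 Cu⁺(aq) + Ca(s) → 2 Cu(s) + Ca²⁺(aq)
Q = [Ca²⁺] / ([Cu⁺]^2); log Q = 0.994.
E = E° − (0.0592/n) log Q = +3.41 − (0.0592/2)(0.994) = +3.381 V.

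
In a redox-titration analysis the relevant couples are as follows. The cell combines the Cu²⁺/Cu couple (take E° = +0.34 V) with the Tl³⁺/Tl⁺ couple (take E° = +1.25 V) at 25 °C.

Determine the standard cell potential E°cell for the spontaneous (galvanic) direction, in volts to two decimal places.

The Tl³⁺/Tl⁺ couple has the higher reduction potential, so it is the cathode; Cu²⁺/Cu is oxidised at the anode.
E°cell = E°(cathode) − E°(anode) = (+1.25) − (+0.34) = +0.91 V.

+0.91 V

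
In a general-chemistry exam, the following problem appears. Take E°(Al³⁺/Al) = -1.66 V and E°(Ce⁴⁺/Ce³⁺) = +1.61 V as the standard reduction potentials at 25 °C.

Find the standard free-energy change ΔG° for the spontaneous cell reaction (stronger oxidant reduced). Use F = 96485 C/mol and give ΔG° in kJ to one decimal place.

-946.5 kJ

Ce⁴⁺/Ce³⁺ (E° = +1.61 V) is the cathode; Al³⁺/Al (E° = -1.66 V) is the anode, so E°cell = +3.27 V.
Balancing electrons gives n = 3 (lcm of 1 and 3).
ΔG° = −nFE° = −(3)(96485)(+3.27) = -946,518 J = -946.5 kJ.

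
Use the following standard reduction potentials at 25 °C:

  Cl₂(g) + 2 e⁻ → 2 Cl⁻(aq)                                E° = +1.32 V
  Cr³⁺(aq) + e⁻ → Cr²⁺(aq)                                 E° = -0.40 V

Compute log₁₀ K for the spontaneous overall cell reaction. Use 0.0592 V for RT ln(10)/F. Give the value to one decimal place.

Cathode: Cl₂/Cl⁻; anode: Cr³⁺/Cr²⁺. E°cell = +1.72 V, n = 2.
log K = nE°cell / 0.0592 = (2)(+1.72) / 0.0592 = 58.1.

58.1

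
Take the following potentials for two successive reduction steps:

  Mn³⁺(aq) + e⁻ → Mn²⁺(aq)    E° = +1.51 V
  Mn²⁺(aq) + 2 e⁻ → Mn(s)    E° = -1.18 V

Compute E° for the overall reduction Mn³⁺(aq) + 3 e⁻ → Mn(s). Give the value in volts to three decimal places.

-0.283 V

Standard free energies of sequential steps add: ΔG°₃ = ΔG°₁ + ΔG°₂, so n₃E°₃ = n₁E°₁ + n₂E°₂.
E°₃ = (1×+1.51 + 2×-1.18) / 3 = (-0.850) / 3 = -0.283 V.
E° values themselves are not directly additive — weighting by electron count is essential.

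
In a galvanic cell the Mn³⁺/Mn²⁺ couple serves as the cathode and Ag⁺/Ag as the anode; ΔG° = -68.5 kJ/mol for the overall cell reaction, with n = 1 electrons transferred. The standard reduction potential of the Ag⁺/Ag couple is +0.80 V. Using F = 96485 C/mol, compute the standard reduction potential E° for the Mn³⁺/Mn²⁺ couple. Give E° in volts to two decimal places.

E°cell = −ΔG°/(nF) = −(-68.5×10³)/((1)(96485)) = +0.710 V.
Since Mn³⁺/Mn²⁺ is the cathode and Ag⁺/Ag the anode, E°cell = E°(Mn³⁺/Mn²⁺) − E°(Ag⁺/Ag).
So E°(Mn³⁺/Mn²⁺) = E°cell + E°(Ag⁺/Ag) = +0.710 + (+0.80) = +1.51 V.

+1.51 V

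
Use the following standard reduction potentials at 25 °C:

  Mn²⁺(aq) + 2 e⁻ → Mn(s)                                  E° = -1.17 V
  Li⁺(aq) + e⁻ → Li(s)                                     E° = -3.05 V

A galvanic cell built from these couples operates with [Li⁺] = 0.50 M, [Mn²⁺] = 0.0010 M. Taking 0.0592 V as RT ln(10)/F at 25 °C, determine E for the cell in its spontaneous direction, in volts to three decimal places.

+1.809 V

Mn²⁺/Mn is the cathode (higher E°), Li⁺/Li the anode: E°cell = -1.17 − (-3.05) = +1.88 V, n = 2.
Overall: Mn²⁺(aq) + 2 Li(s) → Mn(s) + 2 Li⁺(aq)
Q = [Li⁺]^2 / ([Mn²⁺]); log Q = 2.398.
E = E° − (0.0592/n) log Q = +1.88 − (0.0592/2)(2.398) = +1.809 V.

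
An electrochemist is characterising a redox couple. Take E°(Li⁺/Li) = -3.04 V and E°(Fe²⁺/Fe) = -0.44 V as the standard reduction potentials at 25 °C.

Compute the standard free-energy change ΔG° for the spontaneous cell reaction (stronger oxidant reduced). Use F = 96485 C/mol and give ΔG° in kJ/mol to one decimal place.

Fe²⁺/Fe (E° = -0.44 V) is the cathode; Li⁺/Li (E° = -3.04 V) is the anode, so E°cell = +2.60 V.
Balancing electrons gives n = 2 (lcm of 2 and 1).
ΔG° = −nFE° = −(2)(96485)(+2.60) = -501,722 J = -501.7 kJ/mol.

-501.7 kJ/mol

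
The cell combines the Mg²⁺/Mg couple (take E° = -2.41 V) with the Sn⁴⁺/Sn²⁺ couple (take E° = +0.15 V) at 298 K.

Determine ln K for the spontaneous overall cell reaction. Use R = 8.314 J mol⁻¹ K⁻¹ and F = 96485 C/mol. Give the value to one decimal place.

199.4

Cathode: Sn⁴⁺/Sn²⁺; anode: Mg²⁺/Mg. E°cell = (+0.15) − (-2.41) = +2.56 V, with n = 2.
ΔG° = −nFE° = −RT ln K, so ln K = nFE°/(RT) = (2)(96485)(+2.56) / ((8.314)(298)) = 199.390.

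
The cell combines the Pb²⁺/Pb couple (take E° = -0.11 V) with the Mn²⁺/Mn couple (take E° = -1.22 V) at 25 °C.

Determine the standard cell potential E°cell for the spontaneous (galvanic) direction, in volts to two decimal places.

The Pb²⁺/Pb couple has the higher reduction potential, so it is the cathode; Mn²⁺/Mn is oxidised at the anode.
E°cell = E°(cathode) − E°(anode) = (-0.11) − (-1.22) = +1.11 V.

+1.11 V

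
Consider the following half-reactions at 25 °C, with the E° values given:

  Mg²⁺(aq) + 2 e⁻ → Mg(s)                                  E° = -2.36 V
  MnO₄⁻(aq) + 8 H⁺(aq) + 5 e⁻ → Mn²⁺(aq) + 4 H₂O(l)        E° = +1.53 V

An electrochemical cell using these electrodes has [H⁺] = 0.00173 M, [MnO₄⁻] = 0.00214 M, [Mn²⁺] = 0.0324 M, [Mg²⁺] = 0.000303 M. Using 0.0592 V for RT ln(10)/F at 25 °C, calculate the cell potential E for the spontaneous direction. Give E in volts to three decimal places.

+3.719 V

MnO₄⁻/Mn²⁺ is the cathode (higher E°), Mg²⁺/Mg the anode: E°cell = +1.53 − (-2.36) = +3.89 V, n = 10.
Overall: 2 MnO₄⁻(aq) + 16 H⁺(aq) + 5 Mg(s) → 2 Mn²⁺(aq) + 8 H₂O(l) + 5 Mg²⁺(aq)
Q = [Mn²⁺]^2·[Mg²⁺]^5 / ([MnO₄⁻]^2·[H⁺]^16); log Q = 28.959.
E = E° − (0.0592/n) log Q = +3.89 − (0.0592/10)(28.959) = +3.719 V.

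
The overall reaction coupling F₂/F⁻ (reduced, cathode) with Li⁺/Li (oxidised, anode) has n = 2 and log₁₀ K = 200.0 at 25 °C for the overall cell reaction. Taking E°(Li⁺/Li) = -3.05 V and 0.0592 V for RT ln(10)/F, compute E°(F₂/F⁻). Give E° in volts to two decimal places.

+2.87 V

E°cell = (0.0592/n)·log K = (0.0592/2)(200.0) = +5.920 V.
Since F₂/F⁻ is the cathode and Li⁺/Li the anode, E°cell = E°(F₂/F⁻) − E°(Li⁺/Li).
So E°(F₂/F⁻) = E°cell + E°(Li⁺/Li) = +5.920 + (-3.05) = +2.87 V.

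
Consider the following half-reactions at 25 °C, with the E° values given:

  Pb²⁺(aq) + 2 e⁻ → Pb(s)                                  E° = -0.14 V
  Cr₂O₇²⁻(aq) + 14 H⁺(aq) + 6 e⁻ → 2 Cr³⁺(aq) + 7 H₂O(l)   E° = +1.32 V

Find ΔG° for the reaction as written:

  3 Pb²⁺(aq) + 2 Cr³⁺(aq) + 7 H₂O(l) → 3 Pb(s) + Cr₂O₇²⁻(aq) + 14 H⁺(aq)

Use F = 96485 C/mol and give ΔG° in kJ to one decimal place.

+845.2 kJ

As written, Pb²⁺/Pb is reduced (cathode) and Cr₂O₇²⁻/Cr³⁺ is oxidised (anode), so E°cell = (-0.14) − (+1.32) = -1.46 V.
Balancing electrons gives n = 6.
ΔG° = −nFE° = −(6)(96485)(-1.46) = 845,209 J = +845.2 kJ.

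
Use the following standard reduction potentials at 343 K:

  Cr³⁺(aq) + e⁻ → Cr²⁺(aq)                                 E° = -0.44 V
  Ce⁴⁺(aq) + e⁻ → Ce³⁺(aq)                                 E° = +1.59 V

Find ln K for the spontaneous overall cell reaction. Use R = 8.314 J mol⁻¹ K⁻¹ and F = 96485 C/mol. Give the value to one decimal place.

68.7

Cathode: Ce⁴⁺/Ce³⁺; anode: Cr³⁺/Cr²⁺. E°cell = (+1.59) − (-0.44) = +2.03 V, with n = 1.
ΔG° = −nFE° = −RT ln K, so ln K = nFE°/(RT) = (1)(96485)(+2.03) / ((8.314)(343)) = 68.683.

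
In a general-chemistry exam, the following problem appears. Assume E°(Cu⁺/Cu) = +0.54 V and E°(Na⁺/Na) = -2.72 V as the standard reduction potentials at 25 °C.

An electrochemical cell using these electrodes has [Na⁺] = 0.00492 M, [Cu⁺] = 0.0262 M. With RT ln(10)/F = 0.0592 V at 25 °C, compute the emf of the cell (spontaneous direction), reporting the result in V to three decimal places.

Cu⁺/Cu is the cathode (higher E°), Na⁺/Na the anode: E°cell = +0.54 − (-2.72) = +3.26 V, n = 1.
Overall: Cu⁺(aq) + Na(s) → Cu(s) + Na⁺(aq)
Q = [Na⁺] / ([Cu⁺]); log Q = -0.726.
E = E° − (0.0592/n) log Q = +3.26 − (0.0592/1)(-0.726) = +3.303 V.

+3.303 V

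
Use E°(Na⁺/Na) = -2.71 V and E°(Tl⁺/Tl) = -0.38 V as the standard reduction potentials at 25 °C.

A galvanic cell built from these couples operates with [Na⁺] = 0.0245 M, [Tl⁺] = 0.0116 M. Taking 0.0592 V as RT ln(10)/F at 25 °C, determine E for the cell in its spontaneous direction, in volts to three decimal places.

+2.311 V

Tl⁺/Tl is the cathode (higher E°), Na⁺/Na the anode: E°cell = -0.38 − (-2.71) = +2.33 V, n = 1.
Overall: Tl⁺(aq) + Na(s) → Tl(s) + Na⁺(aq)
Q = [Na⁺] / ([Tl⁺]); log Q = 0.325.
E = E° − (0.0592/n) log Q = +2.33 − (0.0592/1)(0.325) = +2.311 V.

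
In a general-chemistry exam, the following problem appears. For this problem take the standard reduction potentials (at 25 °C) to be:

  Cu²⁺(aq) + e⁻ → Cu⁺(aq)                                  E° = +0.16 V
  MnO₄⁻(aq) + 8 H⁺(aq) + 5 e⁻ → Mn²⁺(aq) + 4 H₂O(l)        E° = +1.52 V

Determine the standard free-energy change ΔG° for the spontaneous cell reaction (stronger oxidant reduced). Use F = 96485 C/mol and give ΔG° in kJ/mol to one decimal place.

MnO₄⁻/Mn²⁺ (E° = +1.52 V) is the cathode; Cu²⁺/Cu⁺ (E° = +0.16 V) is the anode, so E°cell = +1.36 V.
Balancing electrons gives n = 5 (lcm of 5 and 1).
ΔG° = −nFE° = −(5)(96485)(+1.36) = -656,098 J = -656.1 kJ/mol.

-656.1 kJ/mol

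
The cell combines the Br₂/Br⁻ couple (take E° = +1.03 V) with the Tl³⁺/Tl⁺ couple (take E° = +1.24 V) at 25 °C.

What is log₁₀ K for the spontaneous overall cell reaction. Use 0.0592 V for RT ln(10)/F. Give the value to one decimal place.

7.1

Cathode: Tl³⁺/Tl⁺; anode: Br₂/Br⁻. E°cell = +0.21 V, n = 2.
log K = nE°cell / 0.0592 = (2)(+0.21) / 0.0592 = 7.1.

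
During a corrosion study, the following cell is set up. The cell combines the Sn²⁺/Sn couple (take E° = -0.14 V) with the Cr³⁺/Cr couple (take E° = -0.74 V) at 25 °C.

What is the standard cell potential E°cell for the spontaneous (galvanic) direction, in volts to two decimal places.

The Sn²⁺/Sn couple has the higher reduction potential, so it is the cathode; Cr³⁺/Cr is oxidised at the anode.
E°cell = E°(cathode) − E°(anode) = (-0.14) − (-0.74) = +0.60 V.

+0.60 V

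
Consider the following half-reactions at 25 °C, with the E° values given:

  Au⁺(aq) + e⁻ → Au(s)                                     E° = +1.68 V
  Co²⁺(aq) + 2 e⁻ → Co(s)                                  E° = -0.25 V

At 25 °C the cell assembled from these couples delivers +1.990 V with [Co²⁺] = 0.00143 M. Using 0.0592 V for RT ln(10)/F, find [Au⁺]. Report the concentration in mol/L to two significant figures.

0.39 M

Au⁺/Au is the cathode, Co²⁺/Co the anode: E°cell = +1.93 V, n = 2.
Overall reaction: 2 Au⁺(aq) + Co(s) → 2 Au(s) + Co²⁺(aq); Q = [Co²⁺]^1/[Au⁺]^2.
From E = E° − (0.0592/n) log Q: log Q = (E° − E)·n/0.0592 = (+1.93 − (+1.990))·2/0.0592 = -2.0270.
So 2·log[Au⁺] = 1·log(0.00143) − log Q = -2.8447 − (-2.0270) = -0.8177; log[Au⁺] = -0.8177 / 2 = -0.4088; [Au⁺] = 10^(-0.4088) ≈ 0.39 M.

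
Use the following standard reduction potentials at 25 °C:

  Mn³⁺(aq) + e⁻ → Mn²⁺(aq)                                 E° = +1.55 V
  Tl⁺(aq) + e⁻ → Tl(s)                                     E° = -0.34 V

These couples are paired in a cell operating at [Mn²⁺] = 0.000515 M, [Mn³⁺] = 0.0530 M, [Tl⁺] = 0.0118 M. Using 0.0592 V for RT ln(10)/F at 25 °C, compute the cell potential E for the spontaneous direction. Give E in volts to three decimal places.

Mn³⁺/Mn²⁺ is the cathode (higher E°), Tl⁺/Tl the anode: E°cell = +1.55 − (-0.34) = +1.89 V, n = 1.
Overall: Mn³⁺(aq) + Tl(s) → Mn²⁺(aq) + Tl⁺(aq)
Q = [Mn²⁺]·[Tl⁺] / ([Mn³⁺]); log Q = -3.941.
E = E° − (0.0592/n) log Q = +1.89 − (0.0592/1)(-3.941) = +2.123 V.

+2.123 V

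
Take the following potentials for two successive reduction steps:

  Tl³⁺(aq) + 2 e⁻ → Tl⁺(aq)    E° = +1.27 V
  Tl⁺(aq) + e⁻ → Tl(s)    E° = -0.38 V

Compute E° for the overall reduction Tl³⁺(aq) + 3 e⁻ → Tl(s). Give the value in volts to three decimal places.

Adding the free-energy changes (−nFE°) of the two steps gives −n₃FE°₃ = −n₁FE°₁ − n₂FE°₂.
E°₃ = (2×+1.27 + 1×-0.38) / 3 = (+2.160) / 3 = +0.720 V.
E° values themselves are not directly additive — weighting by electron count is essential.

+0.720 V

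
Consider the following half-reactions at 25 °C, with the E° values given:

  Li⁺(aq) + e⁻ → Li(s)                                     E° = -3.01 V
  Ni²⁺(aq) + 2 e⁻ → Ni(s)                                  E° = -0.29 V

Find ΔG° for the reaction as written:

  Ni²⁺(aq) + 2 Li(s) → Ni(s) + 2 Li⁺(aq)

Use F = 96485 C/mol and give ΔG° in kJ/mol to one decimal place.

As written, Ni²⁺/Ni is reduced (cathode) and Li⁺/Li is oxidised (anode), so E°cell = (-0.29) − (-3.01) = +2.72 V.
Balancing electrons gives n = 2.
ΔG° = −nFE° = −(2)(96485)(+2.72) = -524,878 J = -524.9 kJ/mol.

-524.9 kJ/mol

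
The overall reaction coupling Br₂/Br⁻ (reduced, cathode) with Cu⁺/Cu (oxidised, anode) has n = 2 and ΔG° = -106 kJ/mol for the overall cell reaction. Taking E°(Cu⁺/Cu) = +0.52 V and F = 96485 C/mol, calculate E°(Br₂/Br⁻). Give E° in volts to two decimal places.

+1.07 V

E°cell = −ΔG°/(nF) = −(-106×10³)/((2)(96485)) = +0.549 V.
Since Br₂/Br⁻ is the cathode and Cu⁺/Cu the anode, E°cell = E°(Br₂/Br⁻) − E°(Cu⁺/Cu).
So E°(Br₂/Br⁻) = E°cell + E°(Cu⁺/Cu) = +0.549 + (+0.52) = +1.07 V.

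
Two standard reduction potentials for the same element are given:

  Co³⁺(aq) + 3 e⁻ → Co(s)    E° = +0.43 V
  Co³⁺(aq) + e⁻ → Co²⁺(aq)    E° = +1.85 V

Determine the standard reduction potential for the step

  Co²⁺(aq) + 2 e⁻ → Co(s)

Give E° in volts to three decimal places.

Sequential free energies add, so n₃E°₃ = n₁E°₁ + n₂E°₂.
With n₃ = 3, and the known step contributing 1×(+1.85) V, the unknown satisfies 2·E° = 3×(+0.43) − 1×(+1.85) = -0.560.
E° = -0.560 / 2 = -0.280 V.

-0.280 V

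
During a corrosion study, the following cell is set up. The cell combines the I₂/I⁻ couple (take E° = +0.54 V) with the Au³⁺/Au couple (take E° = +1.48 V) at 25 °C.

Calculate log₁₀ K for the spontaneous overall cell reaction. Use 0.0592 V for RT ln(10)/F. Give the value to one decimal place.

Cathode: Au³⁺/Au; anode: I₂/I⁻. E°cell = +0.94 V, n = 6.
log K = nE°cell / 0.0592 = (6)(+0.94) / 0.0592 = 95.3.

95.3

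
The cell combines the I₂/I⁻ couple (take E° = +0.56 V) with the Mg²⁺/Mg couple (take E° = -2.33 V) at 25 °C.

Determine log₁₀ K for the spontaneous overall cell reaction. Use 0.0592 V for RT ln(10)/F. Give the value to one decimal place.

Cathode: I₂/I⁻; anode: Mg²⁺/Mg. E°cell = +2.89 V, n = 2.
log K = nE°cell / 0.0592 = (2)(+2.89) / 0.0592 = 97.6.

97.6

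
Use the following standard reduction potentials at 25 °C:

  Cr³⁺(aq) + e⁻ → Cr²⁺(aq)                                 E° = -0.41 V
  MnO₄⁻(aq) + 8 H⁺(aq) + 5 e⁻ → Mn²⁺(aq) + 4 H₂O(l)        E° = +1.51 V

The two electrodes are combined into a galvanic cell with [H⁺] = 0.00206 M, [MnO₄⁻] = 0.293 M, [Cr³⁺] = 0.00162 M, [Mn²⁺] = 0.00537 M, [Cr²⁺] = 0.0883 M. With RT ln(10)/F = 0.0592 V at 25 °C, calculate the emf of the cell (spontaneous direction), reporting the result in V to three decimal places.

MnO₄⁻/Mn²⁺ is the cathode (higher E°), Cr³⁺/Cr²⁺ the anode: E°cell = +1.51 − (-0.41) = +1.92 V, n = 5.
Overall: MnO₄⁻(aq) + 8 H⁺(aq) + 5 Cr²⁺(aq) → Mn²⁺(aq) + 4 H₂O(l) + 5 Cr³⁺(aq)
Q = [Mn²⁺]·[Cr³⁺]^5 / ([MnO₄⁻]·[H⁺]^8·[Cr²⁺]^5); log Q = 11.070.
E = E° − (0.0592/n) log Q = +1.92 − (0.0592/5)(11.070) = +1.789 V.

+1.789 V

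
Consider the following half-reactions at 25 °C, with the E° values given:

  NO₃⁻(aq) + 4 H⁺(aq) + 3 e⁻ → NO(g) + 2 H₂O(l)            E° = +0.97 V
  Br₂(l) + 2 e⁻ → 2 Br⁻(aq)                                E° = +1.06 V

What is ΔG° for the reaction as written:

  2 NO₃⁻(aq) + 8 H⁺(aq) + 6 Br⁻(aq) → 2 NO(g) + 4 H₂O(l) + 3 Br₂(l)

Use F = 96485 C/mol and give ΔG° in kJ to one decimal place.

+52.1 kJ

As written, NO₃⁻/NO is reduced (cathode) and Br₂/Br⁻ is oxidised (anode), so E°cell = (+0.97) − (+1.06) = -0.09 V.
Balancing electrons gives n = 6.
ΔG° = −nFE° = −(6)(96485)(-0.09) = 52,102 J = +52.1 kJ.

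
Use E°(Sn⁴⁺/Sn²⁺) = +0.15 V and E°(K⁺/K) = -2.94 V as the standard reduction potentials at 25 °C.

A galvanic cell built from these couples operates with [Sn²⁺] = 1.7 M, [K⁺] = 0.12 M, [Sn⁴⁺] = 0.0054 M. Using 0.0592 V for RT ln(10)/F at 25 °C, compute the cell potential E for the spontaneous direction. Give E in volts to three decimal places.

+3.071 V

Sn⁴⁺/Sn²⁺ is the cathode (higher E°), K⁺/K the anode: E°cell = +0.15 − (-2.94) = +3.09 V, n = 2.
Overall: Sn⁴⁺(aq) + 2 K(s) → Sn²⁺(aq) + 2 K⁺(aq)
Q = [Sn²⁺]·[K⁺]^2 / ([Sn⁴⁺]); log Q = 0.656.
E = E° − (0.0592/n) log Q = +3.09 − (0.0592/2)(0.656) = +3.071 V.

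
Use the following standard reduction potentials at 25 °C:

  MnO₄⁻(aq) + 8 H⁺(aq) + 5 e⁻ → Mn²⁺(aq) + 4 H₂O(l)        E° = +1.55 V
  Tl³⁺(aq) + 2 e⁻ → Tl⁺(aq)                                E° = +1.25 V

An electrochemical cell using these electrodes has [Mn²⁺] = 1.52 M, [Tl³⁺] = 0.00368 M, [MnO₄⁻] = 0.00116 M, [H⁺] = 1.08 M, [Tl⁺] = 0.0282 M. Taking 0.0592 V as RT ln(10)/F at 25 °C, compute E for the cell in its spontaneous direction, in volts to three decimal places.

+0.292 V

MnO₄⁻/Mn²⁺ is the cathode (higher E°), Tl³⁺/Tl⁺ the anode: E°cell = +1.55 − (+1.25) = +0.30 V, n = 10.
Overall: 2 MnO₄⁻(aq) + 16 H⁺(aq) + 5 Tl⁺(aq) → 2 Mn²⁺(aq) + 8 H₂O(l) + 5 Tl³⁺(aq)
Q = [Mn²⁺]^2·[Tl³⁺]^5 / ([MnO₄⁻]^2·[H⁺]^16·[Tl⁺]^5); log Q = 1.278.
E = E° − (0.0592/n) log Q = +0.30 − (0.0592/10)(1.278) = +0.292 V.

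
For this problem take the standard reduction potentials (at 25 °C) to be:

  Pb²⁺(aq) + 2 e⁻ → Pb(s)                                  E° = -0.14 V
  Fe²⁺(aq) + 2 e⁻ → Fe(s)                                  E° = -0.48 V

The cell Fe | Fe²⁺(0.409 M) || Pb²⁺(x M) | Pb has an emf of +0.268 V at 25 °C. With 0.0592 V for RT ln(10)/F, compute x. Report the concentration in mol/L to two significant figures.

Pb²⁺/Pb is the cathode, Fe²⁺/Fe the anode: E°cell = +0.34 V, n = 2.
Overall reaction: Pb²⁺(aq) + Fe(s) → Pb(s) + Fe²⁺(aq); Q = [Fe²⁺]^1/[Pb²⁺]^1.
From E = E° − (0.0592/n) log Q: log Q = (E° − E)·n/0.0592 = (+0.34 − (+0.268))·2/0.0592 = 2.4324.
So 1·log[Pb²⁺] = 1·log(0.409) − log Q = -0.3883 − (2.4324) = -2.8207; [Pb²⁺] = 10^(-2.8207) ≈ 0.0015 M.

0.0015 M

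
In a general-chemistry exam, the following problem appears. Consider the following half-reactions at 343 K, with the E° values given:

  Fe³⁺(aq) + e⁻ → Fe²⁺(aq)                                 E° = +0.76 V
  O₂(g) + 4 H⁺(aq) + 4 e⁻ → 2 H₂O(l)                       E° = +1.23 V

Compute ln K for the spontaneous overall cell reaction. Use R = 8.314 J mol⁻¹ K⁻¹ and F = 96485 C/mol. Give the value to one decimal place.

Cathode: O₂/H₂O; anode: Fe³⁺/Fe²⁺. E°cell = (+1.23) − (+0.76) = +0.47 V, with n = 4.
ΔG° = −nFE° = −RT ln K, so ln K = nFE°/(RT) = (4)(96485)(+0.47) / ((8.314)(343)) = 63.608.

63.6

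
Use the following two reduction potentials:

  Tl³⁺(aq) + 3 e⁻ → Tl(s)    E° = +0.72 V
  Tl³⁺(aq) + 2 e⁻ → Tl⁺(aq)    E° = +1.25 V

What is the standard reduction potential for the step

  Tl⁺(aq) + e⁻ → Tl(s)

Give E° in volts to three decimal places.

-0.340 V

Sequential free energies add, so n₃E°₃ = n₁E°₁ + n₂E°₂.
With n₃ = 3, and the known step contributing 2×(+1.25) V, the unknown satisfies 1·E° = 3×(+0.72) − 2×(+1.25) = -0.340.
E° = -0.340 / 1 = -0.340 V.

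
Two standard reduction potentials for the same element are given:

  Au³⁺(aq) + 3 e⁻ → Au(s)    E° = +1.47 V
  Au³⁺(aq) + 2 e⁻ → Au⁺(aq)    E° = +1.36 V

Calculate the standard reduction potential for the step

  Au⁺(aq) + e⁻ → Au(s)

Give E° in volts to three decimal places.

Sequential free energies add, so n₃E°₃ = n₁E°₁ + n₂E°₂.
With n₃ = 3, and the known step contributing 2×(+1.36) V, the unknown satisfies 1·E° = 3×(+1.47) − 2×(+1.36) = +1.690.
E° = +1.690 / 1 = +1.690 V.

+1.690 V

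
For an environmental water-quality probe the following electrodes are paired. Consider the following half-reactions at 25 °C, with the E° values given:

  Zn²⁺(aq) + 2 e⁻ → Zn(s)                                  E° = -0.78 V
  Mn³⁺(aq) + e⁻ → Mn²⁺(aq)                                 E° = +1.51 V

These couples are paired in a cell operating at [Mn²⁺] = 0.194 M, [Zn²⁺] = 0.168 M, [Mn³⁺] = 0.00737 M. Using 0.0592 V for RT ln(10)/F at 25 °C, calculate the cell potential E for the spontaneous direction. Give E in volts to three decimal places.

Mn³⁺/Mn²⁺ is the cathode (higher E°), Zn²⁺/Zn the anode: E°cell = +1.51 − (-0.78) = +2.29 V, n = 2.
Overall: 2 Mn³⁺(aq) + Zn(s) → 2 Mn²⁺(aq) + Zn²⁺(aq)
Q = [Mn²⁺]^2·[Zn²⁺] / ([Mn³⁺]^2); log Q = 2.066.
E = E° − (0.0592/n) log Q = +2.29 − (0.0592/2)(2.066) = +2.229 V.

+2.229 V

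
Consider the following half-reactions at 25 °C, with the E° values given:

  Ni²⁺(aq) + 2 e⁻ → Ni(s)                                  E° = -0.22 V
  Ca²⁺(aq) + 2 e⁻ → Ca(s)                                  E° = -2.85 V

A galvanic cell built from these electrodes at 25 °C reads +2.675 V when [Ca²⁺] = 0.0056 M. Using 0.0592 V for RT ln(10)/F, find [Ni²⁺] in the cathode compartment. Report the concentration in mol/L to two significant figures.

0.19 M

Ni²⁺/Ni is the cathode, Ca²⁺/Ca the anode: E°cell = +2.63 V, n = 2.
Overall reaction: Ni²⁺(aq) + Ca(s) → Ni(s) + Ca²⁺(aq); Q = [Ca²⁺]^1/[Ni²⁺]^1.
From E = E° − (0.0592/n) log Q: log Q = (E° − E)·n/0.0592 = (+2.63 − (+2.675))·2/0.0592 = -1.5203.
So 1·log[Ni²⁺] = 1·log(0.0056) − log Q = -2.2518 − (-1.5203) = -0.7315; [Ni²⁺] = 10^(-0.7315) ≈ 0.19 M.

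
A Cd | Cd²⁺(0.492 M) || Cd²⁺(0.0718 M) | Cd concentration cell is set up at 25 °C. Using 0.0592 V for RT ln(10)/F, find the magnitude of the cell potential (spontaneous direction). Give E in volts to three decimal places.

+0.025 V

For a concentration cell E°cell = 0. The 0.492 M side is the cathode (reduction is favoured where [Cd²⁺] is higher).
With n = 2, E = −(0.0592/2) log([Cd²⁺]ₐₙ/[Cd²⁺]꜀ₐₜ) = −(0.0592/2) log(0.0718/0.492) = −(0.0592/2)(-0.836) = +0.025 V.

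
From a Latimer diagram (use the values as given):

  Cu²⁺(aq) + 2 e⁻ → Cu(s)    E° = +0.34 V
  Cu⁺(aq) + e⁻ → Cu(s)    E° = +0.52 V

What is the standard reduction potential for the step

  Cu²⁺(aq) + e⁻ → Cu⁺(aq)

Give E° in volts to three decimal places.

+0.160 V

Sequential free energies add, so n₃E°₃ = n₁E°₁ + n₂E°₂.
With n₃ = 2, and the known step contributing 1×(+0.52) V, the unknown satisfies 1·E° = 2×(+0.34) − 1×(+0.52) = +0.160.
E° = +0.160 / 1 = +0.160 V.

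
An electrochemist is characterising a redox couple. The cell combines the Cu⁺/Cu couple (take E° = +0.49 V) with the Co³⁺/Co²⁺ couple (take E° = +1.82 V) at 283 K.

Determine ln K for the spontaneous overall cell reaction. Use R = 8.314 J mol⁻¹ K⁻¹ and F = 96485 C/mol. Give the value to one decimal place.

Cathode: Co³⁺/Co²⁺; anode: Cu⁺/Cu. E°cell = (+1.82) − (+0.49) = +1.33 V, with n = 1.
ΔG° = −nFE° = −RT ln K, so ln K = nFE°/(RT) = (1)(96485)(+1.33) / ((8.314)(283)) = 54.540.

54.5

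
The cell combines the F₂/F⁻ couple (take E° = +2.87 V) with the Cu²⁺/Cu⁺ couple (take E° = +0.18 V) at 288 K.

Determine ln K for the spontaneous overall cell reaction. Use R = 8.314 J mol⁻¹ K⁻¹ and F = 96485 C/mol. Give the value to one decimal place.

216.8

Cathode: F₂/F⁻; anode: Cu²⁺/Cu⁺. E°cell = (+2.87) − (+0.18) = +2.69 V, with n = 2.
ΔG° = −nFE° = −RT ln K, so ln K = nFE°/(RT) = (2)(96485)(+2.69) / ((8.314)(288)) = 216.790.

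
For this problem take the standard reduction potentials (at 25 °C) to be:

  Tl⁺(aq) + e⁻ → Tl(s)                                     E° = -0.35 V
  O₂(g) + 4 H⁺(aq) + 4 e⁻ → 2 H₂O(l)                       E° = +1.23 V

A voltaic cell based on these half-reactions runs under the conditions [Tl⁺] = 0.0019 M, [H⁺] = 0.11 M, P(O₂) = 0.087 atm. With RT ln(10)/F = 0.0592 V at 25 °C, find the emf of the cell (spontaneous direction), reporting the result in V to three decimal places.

O₂/H₂O is the cathode (higher E°), Tl⁺/Tl the anode: E°cell = +1.23 − (-0.35) = +1.58 V, n = 4.
Overall: O₂(g) + 4 H⁺(aq) + 4 Tl(s) → 2 H₂O(l) + 4 Tl⁺(aq)
Q = [Tl⁺]^4 / (P(O₂)·[H⁺]^4); log Q = -5.990.
E = E° − (0.0592/n) log Q = +1.58 − (0.0592/4)(-5.990) = +1.669 V.

+1.669 V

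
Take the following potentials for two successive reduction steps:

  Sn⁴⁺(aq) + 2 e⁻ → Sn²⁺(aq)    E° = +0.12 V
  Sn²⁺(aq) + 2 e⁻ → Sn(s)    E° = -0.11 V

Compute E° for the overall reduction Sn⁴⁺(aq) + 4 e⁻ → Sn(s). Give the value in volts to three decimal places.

Adding the free-energy changes (−nFE°) of the two steps gives −n₃FE°₃ = −n₁FE°₁ − n₂FE°₂.
E°₃ = (2×+0.12 + 2×-0.11) / 4 = (+0.020) / 4 = +0.005 V.

+0.005 V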